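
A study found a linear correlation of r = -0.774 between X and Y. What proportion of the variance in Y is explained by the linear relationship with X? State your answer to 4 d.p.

r² = (-0.774)² = 0.5991

0.5991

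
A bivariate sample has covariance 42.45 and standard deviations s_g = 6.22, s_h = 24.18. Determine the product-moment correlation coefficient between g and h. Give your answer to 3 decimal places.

r = Cov(g,h) / (s_g · s_h) = 42.45 / (6.22 × 24.18)
  = 42.45 / 150.3996 ≈ 0.282

0.282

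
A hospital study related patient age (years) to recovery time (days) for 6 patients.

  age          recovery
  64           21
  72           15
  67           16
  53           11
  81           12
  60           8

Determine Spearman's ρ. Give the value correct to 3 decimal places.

Rank age: 3, 5, 4, 1, 6, 2
Rank recovery: 6, 4, 5, 2, 3, 1
d = rank(age) − rank(recovery): -3, 1, -1, -1, 3, 1; Σd² = 22
ρ = 1 − 6Σd² / [n(n²−1)] = 1 − 6×22 / (6×35) = 1 − 132/210 ≈ 0.371

0.371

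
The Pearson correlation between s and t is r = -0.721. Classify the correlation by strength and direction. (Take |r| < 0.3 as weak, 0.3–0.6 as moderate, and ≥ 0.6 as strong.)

r = -0.721 < 0 so the relationship is negative.
|r| = 0.721, which falls in the strong range.

strong negative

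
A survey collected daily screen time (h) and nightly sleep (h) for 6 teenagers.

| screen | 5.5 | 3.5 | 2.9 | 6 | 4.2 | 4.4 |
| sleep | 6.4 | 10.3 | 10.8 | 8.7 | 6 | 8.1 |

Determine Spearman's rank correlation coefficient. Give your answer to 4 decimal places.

-0.4857

Rank screen: 5, 2, 1, 6, 3, 4
Rank sleep: 2, 5, 6, 4, 1, 3
d = rank(screen) − rank(sleep): 3, -3, -5, 2, 2, 1; Σd² = 52
ρ = 1 − 6Σd² / [n(n²−1)] = 1 − 6×52 / (6×35) = 1 − 312/210 ≈ -0.4857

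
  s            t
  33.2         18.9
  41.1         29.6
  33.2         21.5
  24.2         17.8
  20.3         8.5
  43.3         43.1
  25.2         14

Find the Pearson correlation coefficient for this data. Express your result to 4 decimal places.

0.9214

n = 7, Σs = 220.5, Σt = 153.4, Σs² = 7401.35, Σt² = 4138.32, Σst = 5380.18
nΣst − ΣsΣt = 37661.26 − 33824.7 = 3836.56
nΣs² − (Σs)² = 51809.45 − 48620.25 = 3189.2; nΣt² − (Σt)² = 28968.24 − 23531.56 = 5436.68
r = 3836.56 / √(3189.2 × 5436.68) = 3836.56 / 4163.9716 ≈ 0.9214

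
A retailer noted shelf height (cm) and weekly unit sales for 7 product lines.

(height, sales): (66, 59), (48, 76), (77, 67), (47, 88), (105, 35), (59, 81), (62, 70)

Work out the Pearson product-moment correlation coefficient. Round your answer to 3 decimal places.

-0.924

n = 7, Σx = 464, Σy = 476, Σx² = 33148, Σy² = 34176, Σxy = 29631
nΣxy − ΣxΣy = 207417 − 220864 = -13447
nΣx² − (Σx)² = 232036 − 215296 = 16740; nΣy² − (Σy)² = 239232 − 226576 = 12656
r = -13447 / √(16740 × 12656) = -13447 / 14555.4608 ≈ -0.924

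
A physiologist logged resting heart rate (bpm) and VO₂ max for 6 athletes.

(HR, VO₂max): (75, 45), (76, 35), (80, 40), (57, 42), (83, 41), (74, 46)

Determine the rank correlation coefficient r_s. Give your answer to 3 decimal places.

-0.600

Rank HR: 3, 4, 5, 1, 6, 2
Rank VO₂max: 5, 1, 2, 4, 3, 6
d = rank(HR) − rank(VO₂max): -2, 3, 3, -3, 3, -4; Σd² = 56
ρ = 1 − 6Σd² / [n(n²−1)] = 1 − 6×56 / (6×35) = 1 − 336/210 ≈ -0.600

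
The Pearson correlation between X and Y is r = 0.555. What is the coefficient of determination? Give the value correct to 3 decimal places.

r² = (0.555)² = 0.308

0.308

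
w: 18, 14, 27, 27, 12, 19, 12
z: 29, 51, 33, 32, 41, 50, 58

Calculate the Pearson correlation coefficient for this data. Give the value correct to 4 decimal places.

-0.6669

n = 7, Σw = 129, Σz = 294, Σw² = 2627, Σz² = 13100, Σwz = 5129
nΣwz − ΣwΣz = 35903 − 37926 = -2023
nΣw² − (Σw)² = 18389 − 16641 = 1748; nΣz² − (Σz)² = 91700 − 86436 = 5264
r = -2023 / √(1748 × 5264) = -2023 / 3033.3928 ≈ -0.6669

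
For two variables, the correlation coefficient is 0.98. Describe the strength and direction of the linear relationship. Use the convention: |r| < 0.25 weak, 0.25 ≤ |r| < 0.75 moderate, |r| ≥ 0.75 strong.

strong positive

r = 0.98 > 0 so the relationship is positive.
|r| = 0.98, which falls in the strong range.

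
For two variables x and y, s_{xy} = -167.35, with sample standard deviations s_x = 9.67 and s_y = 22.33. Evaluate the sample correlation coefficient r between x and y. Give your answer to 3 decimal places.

-0.775

r = Cov(x,y) / (s_x · s_y) = -167.35 / (9.67 × 22.33)
  = -167.35 / 215.9311 ≈ -0.775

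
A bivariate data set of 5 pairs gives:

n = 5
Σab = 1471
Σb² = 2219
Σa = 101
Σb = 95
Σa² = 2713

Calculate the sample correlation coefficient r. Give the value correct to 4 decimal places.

r = (nΣab − ΣaΣb) / √[(nΣa² − (Σa)²)(nΣb² − (Σb)²)]
Numerator: 5×1471 − 101×95 = -2240
Denominator: √[(13565 − 10201)(11095 − 9025)] = √[3364 × 2070] = 2638.8407
r = -2240 / 2638.8407 ≈ -0.8489

-0.8489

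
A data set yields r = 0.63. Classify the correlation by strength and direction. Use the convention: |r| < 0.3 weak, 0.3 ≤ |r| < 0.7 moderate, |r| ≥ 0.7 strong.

r = 0.63 > 0 so the relationship is positive.
|r| = 0.63, which falls in the moderate range.

moderate positive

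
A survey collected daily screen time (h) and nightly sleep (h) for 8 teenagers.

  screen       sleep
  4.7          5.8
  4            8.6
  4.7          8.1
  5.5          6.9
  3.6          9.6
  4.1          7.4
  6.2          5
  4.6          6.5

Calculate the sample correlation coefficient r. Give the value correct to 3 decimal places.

n = 8, Σx = 37.4, Σy = 57.9, Σx² = 179.8, Σy² = 434.99, Σxy = 263.48
nΣxy − ΣxΣy = 2107.84 − 2165.46 = -57.62
nΣx² − (Σx)² = 1438.4 − 1398.76 = 39.64; nΣy² − (Σy)² = 3479.92 − 3352.41 = 127.51
r = -57.62 / √(39.64 × 127.51) = -57.62 / 71.0950 ≈ -0.810

-0.810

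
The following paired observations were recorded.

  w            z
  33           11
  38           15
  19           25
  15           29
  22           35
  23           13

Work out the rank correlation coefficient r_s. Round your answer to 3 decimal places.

-0.657

Rank w: 5, 6, 2, 1, 3, 4
Rank z: 1, 3, 4, 5, 6, 2
d = rank(w) − rank(z): 4, 3, -2, -4, -3, 2; Σd² = 58
ρ = 1 − 6Σd² / [n(n²−1)] = 1 − 6×58 / (6×35) = 1 − 348/210 ≈ -0.657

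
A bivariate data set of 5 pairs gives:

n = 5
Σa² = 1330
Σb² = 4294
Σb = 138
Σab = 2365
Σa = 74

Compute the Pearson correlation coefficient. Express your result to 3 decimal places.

0.956

r = (nΣab − ΣaΣb) / √[(nΣa² − (Σa)²)(nΣb² − (Σb)²)]
Numerator: 5×2365 − 74×138 = 1613
Denominator: √[(6650 − 5476)(21470 − 19044)] = √[1174 × 2426] = 1687.6386
r = 1613 / 1687.6386 ≈ 0.956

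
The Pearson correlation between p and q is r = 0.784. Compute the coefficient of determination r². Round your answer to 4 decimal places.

0.6147

r² = (0.784)² = 0.6147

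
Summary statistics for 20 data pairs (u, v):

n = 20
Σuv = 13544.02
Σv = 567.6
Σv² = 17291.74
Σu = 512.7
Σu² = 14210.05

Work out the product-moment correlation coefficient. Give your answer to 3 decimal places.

r = (nΣuv − ΣuΣv) / √[(nΣu² − (Σu)²)(nΣv² − (Σv)²)]
Numerator: 20×13544.02 − 512.7×567.6 = -20128.12
Denominator: √[(284201 − 262861.29)(345834.8 − 322169.76)] = √[21339.71 × 23665.04] = 22472.3183
r = -20128.12 / 22472.3183 ≈ -0.896

-0.896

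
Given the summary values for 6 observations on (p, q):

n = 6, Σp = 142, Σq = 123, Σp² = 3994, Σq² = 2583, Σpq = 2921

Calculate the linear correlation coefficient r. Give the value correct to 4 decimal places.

0.0507

r = (nΣpq − ΣpΣq) / √[(nΣp² − (Σp)²)(nΣq² − (Σq)²)]
Numerator: 6×2921 − 142×123 = 60
Denominator: √[(23964 − 20164)(15498 − 15129)] = √[3800 × 369] = 1184.1453
r = 60 / 1184.1453 ≈ 0.0507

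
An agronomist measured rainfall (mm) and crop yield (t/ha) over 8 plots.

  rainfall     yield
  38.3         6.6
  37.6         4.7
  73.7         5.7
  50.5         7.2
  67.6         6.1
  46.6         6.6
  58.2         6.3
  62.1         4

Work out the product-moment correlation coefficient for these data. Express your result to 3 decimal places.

n = 8, Σx = 434.6, Σy = 47.2, Σx² = 24847.56, Σy² = 286.44, Σxy = 2548.17
nΣxy − ΣxΣy = 20385.36 − 20513.12 = -127.76
nΣx² − (Σx)² = 198780.48 − 188877.16 = 9903.32; nΣy² − (Σy)² = 2291.52 − 2227.84 = 63.68
r = -127.76 / √(9903.32 × 63.68) = -127.76 / 794.1306 ≈ -0.161

-0.161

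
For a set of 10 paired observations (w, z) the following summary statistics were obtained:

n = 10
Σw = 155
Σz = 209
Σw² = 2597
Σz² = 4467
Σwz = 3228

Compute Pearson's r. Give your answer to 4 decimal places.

r = (nΣwz − ΣwΣz) / √[(nΣw² − (Σw)²)(nΣz² − (Σz)²)]
Numerator: 10×3228 − 155×209 = -115
Denominator: √[(25970 − 24025)(44670 − 43681)] = √[1945 × 989] = 1386.9409
r = -115 / 1386.9409 ≈ -0.0829

-0.0829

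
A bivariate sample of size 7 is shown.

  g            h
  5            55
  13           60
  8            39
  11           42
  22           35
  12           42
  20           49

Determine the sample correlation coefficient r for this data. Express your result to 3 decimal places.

-0.312

n = 7, Σg = 91, Σh = 322, Σg² = 1407, Σh² = 15300, Σgh = 4083
nΣgh − ΣgΣh = 28581 − 29302 = -721
nΣg² − (Σg)² = 9849 − 8281 = 1568; nΣh² − (Σh)² = 107100 − 103684 = 3416
r = -721 / √(1568 × 3416) = -721 / 2314.3656 ≈ -0.312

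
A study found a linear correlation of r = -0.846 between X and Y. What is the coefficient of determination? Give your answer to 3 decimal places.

0.716

r² = (-0.846)² = 0.716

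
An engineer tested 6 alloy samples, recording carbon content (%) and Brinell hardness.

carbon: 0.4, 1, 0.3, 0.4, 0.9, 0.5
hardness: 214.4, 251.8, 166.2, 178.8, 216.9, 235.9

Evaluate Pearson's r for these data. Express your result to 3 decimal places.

0.725

n = 6, Σx = 3.5, Σy = 1264, Σx² = 2.47, Σy² = 271656.9, Σxy = 772.1
nΣxy − ΣxΣy = 4632.6 − 4424 = 208.6
nΣx² − (Σx)² = 14.82 − 12.25 = 2.57; nΣy² − (Σy)² = 1629941.4 − 1597696 = 32245.4
r = 208.6 / √(2.57 × 32245.4) = 208.6 / 287.8727 ≈ 0.725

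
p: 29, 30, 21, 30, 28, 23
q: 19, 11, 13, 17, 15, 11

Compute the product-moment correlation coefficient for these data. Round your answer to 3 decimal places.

n = 6, Σp = 161, Σq = 86, Σp² = 4395, Σq² = 1286, Σpq = 2337
nΣpq − ΣpΣq = 14022 − 13846 = 176
nΣp² − (Σp)² = 26370 − 25921 = 449; nΣq² − (Σq)² = 7716 − 7396 = 320
r = 176 / √(449 × 320) = 176 / 379.0514 ≈ 0.464

0.464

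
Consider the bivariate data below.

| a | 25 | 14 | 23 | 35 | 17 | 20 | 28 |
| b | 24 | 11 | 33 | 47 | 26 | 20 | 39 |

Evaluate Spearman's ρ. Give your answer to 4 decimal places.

Rank a: 5, 1, 4, 7, 2, 3, 6
Rank b: 3, 1, 5, 7, 4, 2, 6
d = rank(a) − rank(b): 2, 0, -1, 0, -2, 1, 0; Σd² = 10
ρ = 1 − 6Σd² / [n(n²−1)] = 1 − 6×10 / (7×48) = 1 − 60/336 ≈ 0.8214

0.8214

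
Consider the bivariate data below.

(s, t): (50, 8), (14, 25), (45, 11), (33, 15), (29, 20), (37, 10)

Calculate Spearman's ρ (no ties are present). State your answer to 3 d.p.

-0.943

Rank s: 6, 1, 5, 3, 2, 4
Rank t: 1, 6, 3, 4, 5, 2
d = rank(s) − rank(t): 5, -5, 2, -1, -3, 2; Σd² = 68
ρ = 1 − 6Σd² / [n(n²−1)] = 1 − 6×68 / (6×35) = 1 − 408/210 ≈ -0.943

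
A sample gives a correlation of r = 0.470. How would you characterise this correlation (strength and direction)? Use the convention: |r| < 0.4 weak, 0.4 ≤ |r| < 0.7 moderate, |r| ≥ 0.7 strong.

moderate positive

r = 0.470 > 0 so the relationship is positive.
|r| = 0.470, which falls in the moderate range.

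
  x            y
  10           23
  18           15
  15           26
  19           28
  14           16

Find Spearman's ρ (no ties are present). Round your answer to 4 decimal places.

Rank x: 1, 4, 3, 5, 2
Rank y: 3, 1, 4, 5, 2
d = rank(x) − rank(y): -2, 3, -1, 0, 0; Σd² = 14
ρ = 1 − 6Σd² / [n(n²−1)] = 1 − 6×14 / (5×24) = 1 − 84/120 ≈ 0.3000

0.3000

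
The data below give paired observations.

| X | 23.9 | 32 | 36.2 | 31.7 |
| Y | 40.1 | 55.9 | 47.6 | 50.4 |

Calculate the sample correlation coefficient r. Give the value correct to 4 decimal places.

0.6294

n = 4, ΣX = 123.8, ΣY = 194, ΣX² = 3910.54, ΣY² = 9538.74, ΣXY = 6067.99
nΣXY − ΣXΣY = 24271.96 − 24017.2 = 254.76
nΣX² − (ΣX)² = 15642.16 − 15326.44 = 315.72; nΣY² − (ΣY)² = 38154.96 − 37636 = 518.96
r = 254.76 / √(315.72 × 518.96) = 254.76 / 404.7790 ≈ 0.6294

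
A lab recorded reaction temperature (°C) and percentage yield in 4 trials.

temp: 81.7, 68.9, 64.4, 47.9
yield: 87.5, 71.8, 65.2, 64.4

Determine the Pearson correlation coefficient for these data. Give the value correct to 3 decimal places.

0.873

n = 4, Σx = 262.9, Σy = 288.9, Σx² = 17863.87, Σy² = 21209.89, Σxy = 19379.41
nΣxy − ΣxΣy = 77517.64 − 75951.81 = 1565.83
nΣx² − (Σx)² = 71455.48 − 69116.41 = 2339.07; nΣy² − (Σy)² = 84839.56 − 83463.21 = 1376.35
r = 1565.83 / √(2339.07 × 1376.35) = 1565.83 / 1794.2628 ≈ 0.873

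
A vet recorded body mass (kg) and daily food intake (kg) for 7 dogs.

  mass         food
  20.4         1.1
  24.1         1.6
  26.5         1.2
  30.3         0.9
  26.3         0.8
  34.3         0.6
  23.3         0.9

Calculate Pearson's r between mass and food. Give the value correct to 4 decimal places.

-0.5770

n = 7, Σx = 185.2, Σy = 7.1, Σx² = 5028.38, Σy² = 7.83, Σxy = 182.66
nΣxy − ΣxΣy = 1278.62 − 1314.92 = -36.3
nΣx² − (Σx)² = 35198.66 − 34299.04 = 899.62; nΣy² − (Σy)² = 54.81 − 50.41 = 4.4
r = -36.3 / √(899.62 × 4.4) = -36.3 / 62.9152 ≈ -0.5770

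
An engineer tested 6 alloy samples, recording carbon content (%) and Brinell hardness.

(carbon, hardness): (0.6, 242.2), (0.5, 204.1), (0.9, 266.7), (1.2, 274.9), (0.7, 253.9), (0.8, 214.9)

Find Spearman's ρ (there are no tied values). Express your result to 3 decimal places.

0.829

Rank carbon: 2, 1, 5, 6, 3, 4
Rank hardness: 3, 1, 5, 6, 4, 2
d = rank(carbon) − rank(hardness): -1, 0, 0, 0, -1, 2; Σd² = 6
ρ = 1 − 6Σd² / [n(n²−1)] = 1 − 6×6 / (6×35) = 1 − 36/210 ≈ 0.829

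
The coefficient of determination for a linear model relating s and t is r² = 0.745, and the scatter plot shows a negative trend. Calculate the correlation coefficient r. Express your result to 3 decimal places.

-0.863

|r| = √0.745 = 0.863
The association is negative, so r = −0.863.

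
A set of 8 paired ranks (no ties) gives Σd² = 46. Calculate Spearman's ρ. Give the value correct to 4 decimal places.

0.4524

ρ = 1 − 6Σd² / [n(n²−1)] = 1 − 6×46 / (8×63)
  = 1 − 276/504 = 1 − 0.54762 ≈ 0.4524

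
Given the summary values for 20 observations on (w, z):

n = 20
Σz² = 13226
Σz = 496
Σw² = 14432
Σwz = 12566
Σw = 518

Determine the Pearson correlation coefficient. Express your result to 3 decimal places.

r = (nΣwz − ΣwΣz) / √[(nΣw² − (Σw)²)(nΣz² − (Σz)²)]
Numerator: 20×12566 − 518×496 = -5608
Denominator: √[(288640 − 268324)(264520 − 246016)] = √[20316 × 18504] = 19388.8438
r = -5608 / 19388.8438 ≈ -0.289

-0.289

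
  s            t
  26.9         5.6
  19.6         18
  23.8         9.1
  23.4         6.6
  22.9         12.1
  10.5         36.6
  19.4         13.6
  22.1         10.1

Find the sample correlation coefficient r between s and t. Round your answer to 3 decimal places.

-0.969

n = 8, Σs = 168.6, Σt = 111.7, Σs² = 3721.2, Σt² = 2254.67, Σst = 2022.9
nΣst − ΣsΣt = 16183.2 − 18832.62 = -2649.42
nΣs² − (Σs)² = 29769.6 − 28425.96 = 1343.64; nΣt² − (Σt)² = 18037.36 − 12476.89 = 5560.47
r = -2649.42 / √(1343.64 × 5560.47) = -2649.42 / 2733.3624 ≈ -0.969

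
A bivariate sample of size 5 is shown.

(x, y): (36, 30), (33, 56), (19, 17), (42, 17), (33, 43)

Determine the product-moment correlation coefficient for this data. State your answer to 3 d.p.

n = 5, Σx = 163, Σy = 163, Σx² = 5599, Σy² = 6463, Σxy = 5384
nΣxy − ΣxΣy = 26920 − 26569 = 351
nΣx² − (Σx)² = 27995 − 26569 = 1426; nΣy² − (Σy)² = 32315 − 26569 = 5746
r = 351 / √(1426 × 5746) = 351 / 2862.4807 ≈ 0.123

0.123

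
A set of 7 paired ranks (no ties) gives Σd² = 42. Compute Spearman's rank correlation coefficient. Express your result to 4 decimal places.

0.2500

ρ = 1 − 6Σd² / [n(n²−1)] = 1 − 6×42 / (7×48)
  = 1 − 252/336 = 1 − 0.75000 ≈ 0.2500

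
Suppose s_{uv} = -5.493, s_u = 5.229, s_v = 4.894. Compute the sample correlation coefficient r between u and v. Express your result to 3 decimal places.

r = Cov(u,v) / (s_u · s_v) = -5.493 / (5.229 × 4.894)
  = -5.493 / 25.5907 ≈ -0.215

-0.215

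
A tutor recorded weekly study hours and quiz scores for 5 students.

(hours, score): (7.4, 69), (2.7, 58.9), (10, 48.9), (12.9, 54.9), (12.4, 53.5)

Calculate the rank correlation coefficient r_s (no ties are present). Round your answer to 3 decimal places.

Rank hours: 2, 1, 3, 5, 4
Rank score: 5, 4, 1, 3, 2
d = rank(hours) − rank(score): -3, -3, 2, 2, 2; Σd² = 30
ρ = 1 − 6Σd² / [n(n²−1)] = 1 − 6×30 / (5×24) = 1 − 180/120 ≈ -0.500

-0.500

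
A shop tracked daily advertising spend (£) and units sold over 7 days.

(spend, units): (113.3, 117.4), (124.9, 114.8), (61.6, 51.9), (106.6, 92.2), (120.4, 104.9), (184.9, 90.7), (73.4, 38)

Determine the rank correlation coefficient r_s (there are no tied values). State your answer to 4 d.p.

Rank spend: 4, 6, 1, 3, 5, 7, 2
Rank units: 7, 6, 2, 4, 5, 3, 1
d = rank(spend) − rank(units): -3, 0, -1, -1, 0, 4, 1; Σd² = 28
ρ = 1 − 6Σd² / [n(n²−1)] = 1 − 6×28 / (7×48) = 1 − 168/336 ≈ 0.5000

0.5000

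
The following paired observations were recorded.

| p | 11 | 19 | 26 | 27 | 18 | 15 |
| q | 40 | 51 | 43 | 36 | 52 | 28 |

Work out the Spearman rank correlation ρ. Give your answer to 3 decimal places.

Rank p: 1, 4, 5, 6, 3, 2
Rank q: 3, 5, 4, 2, 6, 1
d = rank(p) − rank(q): -2, -1, 1, 4, -3, 1; Σd² = 32
ρ = 1 − 6Σd² / [n(n²−1)] = 1 − 6×32 / (6×35) = 1 − 192/210 ≈ 0.086

0.086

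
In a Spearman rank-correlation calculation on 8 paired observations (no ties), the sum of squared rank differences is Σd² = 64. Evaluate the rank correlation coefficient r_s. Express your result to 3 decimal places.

ρ = 1 − 6Σd² / [n(n²−1)] = 1 − 6×64 / (8×63)
  = 1 − 384/504 = 1 − 0.7619 ≈ 0.238

0.238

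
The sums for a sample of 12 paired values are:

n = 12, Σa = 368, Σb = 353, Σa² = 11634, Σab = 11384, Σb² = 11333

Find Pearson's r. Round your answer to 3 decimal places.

0.971

r = (nΣab − ΣaΣb) / √[(nΣa² − (Σa)²)(nΣb² − (Σb)²)]
Numerator: 12×11384 − 368×353 = 6704
Denominator: √[(139608 − 135424)(135996 − 124609)] = √[4184 × 11387] = 6902.4060
r = 6704 / 6902.4060 ≈ 0.971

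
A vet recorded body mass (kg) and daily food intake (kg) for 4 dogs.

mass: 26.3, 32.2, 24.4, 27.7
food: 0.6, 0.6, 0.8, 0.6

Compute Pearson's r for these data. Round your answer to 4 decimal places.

-0.6524

n = 4, Σx = 110.6, Σy = 2.6, Σx² = 3091.18, Σy² = 1.72, Σxy = 71.24
nΣxy − ΣxΣy = 284.96 − 287.56 = -2.6
nΣx² − (Σx)² = 12364.72 − 12232.36 = 132.36; nΣy² − (Σy)² = 6.88 − 6.76 = 0.12
r = -2.6 / √(132.36 × 0.12) = -2.6 / 3.9854 ≈ -0.6524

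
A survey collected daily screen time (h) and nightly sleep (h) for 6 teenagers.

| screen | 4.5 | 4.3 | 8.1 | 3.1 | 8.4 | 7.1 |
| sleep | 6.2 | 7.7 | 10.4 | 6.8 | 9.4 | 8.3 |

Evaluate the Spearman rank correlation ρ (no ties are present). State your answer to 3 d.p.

Rank screen: 3, 2, 5, 1, 6, 4
Rank sleep: 1, 3, 6, 2, 5, 4
d = rank(screen) − rank(sleep): 2, -1, -1, -1, 1, 0; Σd² = 8
ρ = 1 − 6Σd² / [n(n²−1)] = 1 − 6×8 / (6×35) = 1 − 48/210 ≈ 0.771

0.771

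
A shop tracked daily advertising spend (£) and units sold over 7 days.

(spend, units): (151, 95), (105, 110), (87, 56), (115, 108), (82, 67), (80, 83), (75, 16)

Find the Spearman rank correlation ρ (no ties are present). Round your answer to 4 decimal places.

0.7143

Rank spend: 7, 5, 4, 6, 3, 2, 1
Rank units: 5, 7, 2, 6, 3, 4, 1
d = rank(spend) − rank(units): 2, -2, 2, 0, 0, -2, 0; Σd² = 16
ρ = 1 − 6Σd² / [n(n²−1)] = 1 − 6×16 / (7×48) = 1 − 96/336 ≈ 0.7143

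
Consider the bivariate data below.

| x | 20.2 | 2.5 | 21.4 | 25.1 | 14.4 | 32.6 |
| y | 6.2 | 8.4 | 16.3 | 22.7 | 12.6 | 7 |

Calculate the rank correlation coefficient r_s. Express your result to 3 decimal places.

Rank x: 3, 1, 4, 5, 2, 6
Rank y: 1, 3, 5, 6, 4, 2
d = rank(x) − rank(y): 2, -2, -1, -1, -2, 4; Σd² = 30
ρ = 1 − 6Σd² / [n(n²−1)] = 1 − 6×30 / (6×35) = 1 − 180/210 ≈ 0.143

0.143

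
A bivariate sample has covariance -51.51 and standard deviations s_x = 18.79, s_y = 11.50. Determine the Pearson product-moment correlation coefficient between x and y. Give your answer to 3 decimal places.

r = Cov(x,y) / (s_x · s_y) = -51.51 / (18.79 × 11.50)
  = -51.51 / 216.0850 ≈ -0.238

-0.238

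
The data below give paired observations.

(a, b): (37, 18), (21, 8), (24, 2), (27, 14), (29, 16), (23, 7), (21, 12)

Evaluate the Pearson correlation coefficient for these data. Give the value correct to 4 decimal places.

n = 7, Σa = 182, Σb = 77, Σa² = 4926, Σb² = 1037, Σab = 2137
nΣab − ΣaΣb = 14959 − 14014 = 945
nΣa² − (Σa)² = 34482 − 33124 = 1358; nΣb² − (Σb)² = 7259 − 5929 = 1330
r = 945 / √(1358 × 1330) = 945 / 1343.9271 ≈ 0.7032

0.7032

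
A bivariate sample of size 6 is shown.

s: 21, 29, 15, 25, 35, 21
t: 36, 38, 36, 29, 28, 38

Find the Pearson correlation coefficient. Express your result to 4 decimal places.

-0.5553

n = 6, Σs = 146, Σt = 205, Σs² = 3798, Σt² = 7105, Σst = 4901
nΣst − ΣsΣt = 29406 − 29930 = -524
nΣs² − (Σs)² = 22788 − 21316 = 1472; nΣt² − (Σt)² = 42630 − 42025 = 605
r = -524 / √(1472 × 605) = -524 / 943.6949 ≈ -0.5553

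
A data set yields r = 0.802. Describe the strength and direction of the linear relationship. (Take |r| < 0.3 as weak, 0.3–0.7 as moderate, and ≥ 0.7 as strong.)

r = 0.802 > 0 so the relationship is positive.
|r| = 0.802, which falls in the strong range.

strong positive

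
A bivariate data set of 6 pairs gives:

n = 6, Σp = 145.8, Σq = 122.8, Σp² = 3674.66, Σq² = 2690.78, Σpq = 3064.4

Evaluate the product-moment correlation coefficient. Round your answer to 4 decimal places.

r = (nΣpq − ΣpΣq) / √[(nΣp² − (Σp)²)(nΣq² − (Σq)²)]
Numerator: 6×3064.4 − 145.8×122.8 = 482.16
Denominator: √[(22047.96 − 21257.64)(16144.68 − 15079.84)] = √[790.32 × 1064.84] = 917.3682
r = 482.16 / 917.3682 ≈ 0.5256

0.5256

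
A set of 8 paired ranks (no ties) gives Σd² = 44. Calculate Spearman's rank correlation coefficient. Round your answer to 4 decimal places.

0.4762

ρ = 1 − 6Σd² / [n(n²−1)] = 1 − 6×44 / (8×63)
  = 1 − 264/504 = 1 − 0.52381 ≈ 0.4762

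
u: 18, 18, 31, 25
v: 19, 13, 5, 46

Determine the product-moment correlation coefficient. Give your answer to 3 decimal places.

n = 4, Σu = 92, Σv = 83, Σu² = 2234, Σv² = 2671, Σuv = 1881
nΣuv − ΣuΣv = 7524 − 7636 = -112
nΣu² − (Σu)² = 8936 − 8464 = 472; nΣv² − (Σv)² = 10684 − 6889 = 3795
r = -112 / √(472 × 3795) = -112 / 1338.3721 ≈ -0.084

-0.084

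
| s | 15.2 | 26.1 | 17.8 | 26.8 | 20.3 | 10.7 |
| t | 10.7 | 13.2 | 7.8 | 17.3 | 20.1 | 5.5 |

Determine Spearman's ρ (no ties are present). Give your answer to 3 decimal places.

Rank s: 2, 5, 3, 6, 4, 1
Rank t: 3, 4, 2, 5, 6, 1
d = rank(s) − rank(t): -1, 1, 1, 1, -2, 0; Σd² = 8
ρ = 1 − 6Σd² / [n(n²−1)] = 1 − 6×8 / (6×35) = 1 − 48/210 ≈ 0.771

0.771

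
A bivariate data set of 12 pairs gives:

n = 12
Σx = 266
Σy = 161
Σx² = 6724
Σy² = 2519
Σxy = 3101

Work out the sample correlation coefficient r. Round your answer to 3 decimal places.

r = (nΣxy − ΣxΣy) / √[(nΣx² − (Σx)²)(nΣy² − (Σy)²)]
Numerator: 12×3101 − 266×161 = -5614
Denominator: √[(80688 − 70756)(30228 − 25921)] = √[9932 × 4307] = 6540.4223
r = -5614 / 6540.4223 ≈ -0.858

-0.858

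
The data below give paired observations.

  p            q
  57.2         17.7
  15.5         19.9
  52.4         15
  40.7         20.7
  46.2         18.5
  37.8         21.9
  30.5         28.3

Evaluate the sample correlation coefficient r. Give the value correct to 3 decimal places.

-0.542

n = 7, Σp = 280.3, Σq = 142, Σp² = 12407.87, Σq² = 2985.54, Σpq = 5495.05
nΣpq − ΣpΣq = 38465.35 − 39802.6 = -1337.25
nΣp² − (Σp)² = 86855.09 − 78568.09 = 8287; nΣq² − (Σq)² = 20898.78 − 20164 = 734.78
r = -1337.25 / √(8287 × 734.78) = -1337.25 / 2467.6146 ≈ -0.542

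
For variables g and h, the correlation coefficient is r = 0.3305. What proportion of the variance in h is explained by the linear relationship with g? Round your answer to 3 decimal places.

0.109

r² = (0.3305)² = 0.109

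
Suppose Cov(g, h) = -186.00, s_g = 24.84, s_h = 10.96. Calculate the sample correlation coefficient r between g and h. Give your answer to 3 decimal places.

-0.683

r = Cov(g,h) / (s_g · s_h) = -186.00 / (24.84 × 10.96)
  = -186.00 / 272.2464 ≈ -0.683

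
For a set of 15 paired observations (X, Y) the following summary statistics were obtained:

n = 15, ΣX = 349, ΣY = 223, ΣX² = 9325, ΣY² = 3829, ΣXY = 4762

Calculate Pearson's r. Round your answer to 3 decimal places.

r = (nΣXY − ΣXΣY) / √[(nΣX² − (ΣX)²)(nΣY² − (ΣY)²)]
Numerator: 15×4762 − 349×223 = -6397
Denominator: √[(139875 − 121801)(57435 − 49729)] = √[18074 × 7706] = 11801.6204
r = -6397 / 11801.6204 ≈ -0.542

-0.542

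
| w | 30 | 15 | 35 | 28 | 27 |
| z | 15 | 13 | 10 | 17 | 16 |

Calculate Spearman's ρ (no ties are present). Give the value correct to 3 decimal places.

-0.300

Rank w: 4, 1, 5, 3, 2
Rank z: 3, 2, 1, 5, 4
d = rank(w) − rank(z): 1, -1, 4, -2, -2; Σd² = 26
ρ = 1 − 6Σd² / [n(n²−1)] = 1 − 6×26 / (5×24) = 1 − 156/120 ≈ -0.300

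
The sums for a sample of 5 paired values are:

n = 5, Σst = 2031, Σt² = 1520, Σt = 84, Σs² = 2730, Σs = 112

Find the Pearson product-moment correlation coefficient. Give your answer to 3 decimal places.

0.963

r = (nΣst − ΣsΣt) / √[(nΣs² − (Σs)²)(nΣt² − (Σt)²)]
Numerator: 5×2031 − 112×84 = 747
Denominator: √[(13650 − 12544)(7600 − 7056)] = √[1106 × 544] = 775.6700
r = 747 / 775.6700 ≈ 0.963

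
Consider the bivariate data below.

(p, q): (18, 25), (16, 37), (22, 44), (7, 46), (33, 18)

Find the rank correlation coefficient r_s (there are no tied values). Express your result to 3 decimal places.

-0.700

Rank p: 3, 2, 4, 1, 5
Rank q: 2, 3, 4, 5, 1
d = rank(p) − rank(q): 1, -1, 0, -4, 4; Σd² = 34
ρ = 1 − 6Σd² / [n(n²−1)] = 1 − 6×34 / (5×24) = 1 − 204/120 ≈ -0.700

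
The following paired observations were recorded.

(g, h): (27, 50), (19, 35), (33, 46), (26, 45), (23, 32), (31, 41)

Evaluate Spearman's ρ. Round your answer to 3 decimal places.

0.657

Rank g: 4, 1, 6, 3, 2, 5
Rank h: 6, 2, 5, 4, 1, 3
d = rank(g) − rank(h): -2, -1, 1, -1, 1, 2; Σd² = 12
ρ = 1 − 6Σd² / [n(n²−1)] = 1 − 6×12 / (6×35) = 1 − 72/210 ≈ 0.657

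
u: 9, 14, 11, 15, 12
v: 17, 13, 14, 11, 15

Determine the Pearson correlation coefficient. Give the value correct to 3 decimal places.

-0.937

n = 5, Σu = 61, Σv = 70, Σu² = 767, Σv² = 1000, Σuv = 834
nΣuv − ΣuΣv = 4170 − 4270 = -100
nΣu² − (Σu)² = 3835 − 3721 = 114; nΣv² − (Σv)² = 5000 − 4900 = 100
r = -100 / √(114 × 100) = -100 / 106.7708 ≈ -0.937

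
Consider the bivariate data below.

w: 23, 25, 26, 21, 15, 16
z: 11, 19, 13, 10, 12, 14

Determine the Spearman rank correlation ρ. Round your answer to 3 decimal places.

0.257

Rank w: 4, 5, 6, 3, 1, 2
Rank z: 2, 6, 4, 1, 3, 5
d = rank(w) − rank(z): 2, -1, 2, 2, -2, -3; Σd² = 26
ρ = 1 − 6Σd² / [n(n²−1)] = 1 − 6×26 / (6×35) = 1 − 156/210 ≈ 0.257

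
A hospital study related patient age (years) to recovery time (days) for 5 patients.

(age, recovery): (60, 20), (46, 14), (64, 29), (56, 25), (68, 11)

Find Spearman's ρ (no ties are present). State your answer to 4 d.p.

Rank age: 3, 1, 4, 2, 5
Rank recovery: 3, 2, 5, 4, 1
d = rank(age) − rank(recovery): 0, -1, -1, -2, 4; Σd² = 22
ρ = 1 − 6Σd² / [n(n²−1)] = 1 − 6×22 / (5×24) = 1 − 132/120 ≈ -0.1000

-0.1000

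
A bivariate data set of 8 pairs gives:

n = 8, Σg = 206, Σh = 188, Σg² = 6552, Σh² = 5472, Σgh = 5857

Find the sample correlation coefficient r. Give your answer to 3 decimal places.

0.886

r = (nΣgh − ΣgΣh) / √[(nΣg² − (Σg)²)(nΣh² − (Σh)²)]
Numerator: 8×5857 − 206×188 = 8128
Denominator: √[(52416 − 42436)(43776 − 35344)] = √[9980 × 8432] = 9173.4050
r = 8128 / 9173.4050 ≈ 0.886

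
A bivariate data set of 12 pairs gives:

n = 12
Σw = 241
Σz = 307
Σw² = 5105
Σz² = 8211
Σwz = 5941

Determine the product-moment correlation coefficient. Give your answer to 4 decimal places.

-0.7304

r = (nΣwz − ΣwΣz) / √[(nΣw² − (Σw)²)(nΣz² − (Σz)²)]
Numerator: 12×5941 − 241×307 = -2695
Denominator: √[(61260 − 58081)(98532 − 94249)] = √[3179 × 4283] = 3689.9400
r = -2695 / 3689.9400 ≈ -0.7304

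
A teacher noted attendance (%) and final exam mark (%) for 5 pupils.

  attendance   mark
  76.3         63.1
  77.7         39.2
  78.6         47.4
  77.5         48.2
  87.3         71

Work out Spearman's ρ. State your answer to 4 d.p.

0.1000

Rank attendance: 1, 3, 4, 2, 5
Rank mark: 4, 1, 2, 3, 5
d = rank(attendance) − rank(mark): -3, 2, 2, -1, 0; Σd² = 18
ρ = 1 − 6Σd² / [n(n²−1)] = 1 − 6×18 / (5×24) = 1 − 108/120 ≈ 0.1000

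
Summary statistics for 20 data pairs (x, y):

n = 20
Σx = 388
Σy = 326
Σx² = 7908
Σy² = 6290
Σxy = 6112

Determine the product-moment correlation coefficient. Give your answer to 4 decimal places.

r = (nΣxy − ΣxΣy) / √[(nΣx² − (Σx)²)(nΣy² − (Σy)²)]
Numerator: 20×6112 − 388×326 = -4248
Denominator: √[(158160 − 150544)(125800 − 106276)] = √[7616 × 19524] = 12194.0471
r = -4248 / 12194.0471 ≈ -0.3484

-0.3484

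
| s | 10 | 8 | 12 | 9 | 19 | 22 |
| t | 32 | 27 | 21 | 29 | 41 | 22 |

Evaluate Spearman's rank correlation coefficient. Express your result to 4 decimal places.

Rank s: 3, 1, 4, 2, 5, 6
Rank t: 5, 3, 1, 4, 6, 2
d = rank(s) − rank(t): -2, -2, 3, -2, -1, 4; Σd² = 38
ρ = 1 − 6Σd² / [n(n²−1)] = 1 − 6×38 / (6×35) = 1 − 228/210 ≈ -0.0857

-0.0857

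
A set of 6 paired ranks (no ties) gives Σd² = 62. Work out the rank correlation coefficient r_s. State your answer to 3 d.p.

-0.771

ρ = 1 − 6Σd² / [n(n²−1)] = 1 − 6×62 / (6×35)
  = 1 − 372/210 = 1 − 1.7714 ≈ -0.771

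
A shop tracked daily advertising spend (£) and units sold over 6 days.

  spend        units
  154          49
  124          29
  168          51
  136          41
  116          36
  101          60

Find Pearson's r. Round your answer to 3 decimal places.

n = 6, Σx = 799, Σy = 266, Σx² = 109469, Σy² = 12420, Σxy = 35522
nΣxy − ΣxΣy = 213132 − 212534 = 598
nΣx² − (Σx)² = 656814 − 638401 = 18413; nΣy² − (Σy)² = 74520 − 70756 = 3764
r = 598 / √(18413 × 3764) = 598 / 8325.0545 ≈ 0.072

0.072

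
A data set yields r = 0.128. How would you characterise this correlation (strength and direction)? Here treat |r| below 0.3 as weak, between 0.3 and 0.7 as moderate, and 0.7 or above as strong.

weak positive

r = 0.128 > 0 so the relationship is positive.
|r| = 0.128, which falls in the weak range.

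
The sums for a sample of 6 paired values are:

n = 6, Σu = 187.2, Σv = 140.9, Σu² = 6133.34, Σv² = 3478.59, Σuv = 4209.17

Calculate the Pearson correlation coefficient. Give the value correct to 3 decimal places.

-0.838

r = (nΣuv − ΣuΣv) / √[(nΣu² − (Σu)²)(nΣv² − (Σv)²)]
Numerator: 6×4209.17 − 187.2×140.9 = -1121.46
Denominator: √[(36800.04 − 35043.84)(20871.54 − 19852.81)] = √[1756.2 × 1018.73] = 1337.5700
r = -1121.46 / 1337.5700 ≈ -0.838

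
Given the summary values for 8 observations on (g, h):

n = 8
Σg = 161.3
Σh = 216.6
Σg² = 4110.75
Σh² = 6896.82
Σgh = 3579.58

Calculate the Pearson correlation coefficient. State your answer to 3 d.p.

-0.837

r = (nΣgh − ΣgΣh) / √[(nΣg² − (Σg)²)(nΣh² − (Σh)²)]
Numerator: 8×3579.58 − 161.3×216.6 = -6300.94
Denominator: √[(32886 − 26017.69)(55174.56 − 46915.56)] = √[6868.31 × 8259] = 7531.6248
r = -6300.94 / 7531.6248 ≈ -0.837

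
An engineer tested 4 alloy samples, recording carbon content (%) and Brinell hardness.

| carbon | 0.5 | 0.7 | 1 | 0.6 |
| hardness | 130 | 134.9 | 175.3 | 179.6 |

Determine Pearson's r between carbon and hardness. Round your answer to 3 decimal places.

n = 4, Σx = 2.8, Σy = 619.8, Σx² = 2.1, Σy² = 98084.26, Σxy = 442.49
nΣxy − ΣxΣy = 1769.96 − 1735.44 = 34.52
nΣx² − (Σx)² = 8.4 − 7.84 = 0.56; nΣy² − (Σy)² = 392337.04 − 384152.04 = 8185
r = 34.52 / √(0.56 × 8185) = 34.52 / 67.7023 ≈ 0.510

0.510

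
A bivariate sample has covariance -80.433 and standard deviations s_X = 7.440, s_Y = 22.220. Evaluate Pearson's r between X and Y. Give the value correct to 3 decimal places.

r = Cov(X,Y) / (s_X · s_Y) = -80.433 / (7.440 × 22.220)
  = -80.433 / 165.3168 ≈ -0.487

-0.487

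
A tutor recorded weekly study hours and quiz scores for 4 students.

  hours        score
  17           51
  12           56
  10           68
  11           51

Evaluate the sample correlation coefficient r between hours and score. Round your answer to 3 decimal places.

-0.601

n = 4, Σx = 50, Σy = 226, Σx² = 654, Σy² = 12962, Σxy = 2780
nΣxy − ΣxΣy = 11120 − 11300 = -180
nΣx² − (Σx)² = 2616 − 2500 = 116; nΣy² − (Σy)² = 51848 − 51076 = 772
r = -180 / √(116 × 772) = -180 / 299.2524 ≈ -0.601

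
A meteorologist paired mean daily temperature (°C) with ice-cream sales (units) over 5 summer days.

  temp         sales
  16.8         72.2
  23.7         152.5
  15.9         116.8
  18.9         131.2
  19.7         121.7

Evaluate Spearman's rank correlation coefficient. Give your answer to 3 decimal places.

Rank temp: 2, 5, 1, 3, 4
Rank sales: 1, 5, 2, 4, 3
d = rank(temp) − rank(sales): 1, 0, -1, -1, 1; Σd² = 4
ρ = 1 − 6Σd² / [n(n²−1)] = 1 − 6×4 / (5×24) = 1 − 24/120 ≈ 0.800

0.800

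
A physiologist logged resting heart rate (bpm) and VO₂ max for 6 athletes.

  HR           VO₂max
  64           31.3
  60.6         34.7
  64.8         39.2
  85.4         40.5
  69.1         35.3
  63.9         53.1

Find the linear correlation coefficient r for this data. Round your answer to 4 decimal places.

0.0764

n = 6, Σx = 407.8, Σy = 234.1, Σx² = 28118.58, Σy² = 9426.37, Σxy = 15937.2
nΣxy − ΣxΣy = 95623.2 − 95465.98 = 157.22
nΣx² − (Σx)² = 168711.48 − 166300.84 = 2410.64; nΣy² − (Σy)² = 56558.22 − 54802.81 = 1755.41
r = 157.22 / √(2410.64 × 1755.41) = 157.22 / 2057.1003 ≈ 0.0764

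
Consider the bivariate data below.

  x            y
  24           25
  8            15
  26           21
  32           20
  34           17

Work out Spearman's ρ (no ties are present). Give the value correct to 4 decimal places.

Rank x: 2, 1, 3, 4, 5
Rank y: 5, 1, 4, 3, 2
d = rank(x) − rank(y): -3, 0, -1, 1, 3; Σd² = 20
ρ = 1 − 6Σd² / [n(n²−1)] = 1 − 6×20 / (5×24) = 1 − 120/120 ≈ 0.0000

0.0000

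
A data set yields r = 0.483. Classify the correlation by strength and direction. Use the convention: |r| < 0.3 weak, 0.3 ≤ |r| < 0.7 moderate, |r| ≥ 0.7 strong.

r = 0.483 > 0 so the relationship is positive.
|r| = 0.483, which falls in the moderate range.

moderate positive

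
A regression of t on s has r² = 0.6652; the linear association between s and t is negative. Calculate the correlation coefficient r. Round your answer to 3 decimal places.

-0.816

|r| = √0.6652 = 0.816
The association is negative, so r = −0.816.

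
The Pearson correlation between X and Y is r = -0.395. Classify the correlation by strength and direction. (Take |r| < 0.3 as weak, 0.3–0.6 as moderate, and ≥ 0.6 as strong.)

r = -0.395 < 0 so the relationship is negative.
|r| = 0.395, which falls in the moderate range.

moderate negative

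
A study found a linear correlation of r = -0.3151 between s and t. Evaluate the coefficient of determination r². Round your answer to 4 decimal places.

r² = (-0.3151)² = 0.0993

0.0993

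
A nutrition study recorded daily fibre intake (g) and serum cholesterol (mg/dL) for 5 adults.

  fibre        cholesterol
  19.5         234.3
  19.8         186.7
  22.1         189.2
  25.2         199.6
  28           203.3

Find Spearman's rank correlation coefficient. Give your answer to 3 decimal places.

0.000

Rank fibre: 1, 2, 3, 4, 5
Rank cholesterol: 5, 1, 2, 3, 4
d = rank(fibre) − rank(cholesterol): -4, 1, 1, 1, 1; Σd² = 20
ρ = 1 − 6Σd² / [n(n²−1)] = 1 − 6×20 / (5×24) = 1 − 120/120 ≈ 0.000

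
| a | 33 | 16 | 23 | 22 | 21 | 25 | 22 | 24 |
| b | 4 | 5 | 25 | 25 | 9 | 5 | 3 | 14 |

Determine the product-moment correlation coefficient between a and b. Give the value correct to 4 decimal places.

-0.1288

n = 8, Σa = 186, Σb = 90, Σa² = 4484, Σb² = 1602, Σab = 2053
nΣab − ΣaΣb = 16424 − 16740 = -316
nΣa² − (Σa)² = 35872 − 34596 = 1276; nΣb² − (Σb)² = 12816 − 8100 = 4716
r = -316 / √(1276 × 4716) = -316 / 2453.0830 ≈ -0.1288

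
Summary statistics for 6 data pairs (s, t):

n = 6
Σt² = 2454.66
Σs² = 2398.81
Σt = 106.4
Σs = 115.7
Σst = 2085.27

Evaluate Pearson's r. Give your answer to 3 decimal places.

0.109

r = (nΣst − ΣsΣt) / √[(nΣs² − (Σs)²)(nΣt² − (Σt)²)]
Numerator: 6×2085.27 − 115.7×106.4 = 201.14
Denominator: √[(14392.86 − 13386.49)(14727.96 − 11320.96)] = √[1006.37 × 3407] = 1851.6756
r = 201.14 / 1851.6756 ≈ 0.109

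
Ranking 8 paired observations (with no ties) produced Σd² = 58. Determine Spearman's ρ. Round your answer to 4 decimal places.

0.3095

ρ = 1 − 6Σd² / [n(n²−1)] = 1 − 6×58 / (8×63)
  = 1 − 348/504 = 1 − 0.69048 ≈ 0.3095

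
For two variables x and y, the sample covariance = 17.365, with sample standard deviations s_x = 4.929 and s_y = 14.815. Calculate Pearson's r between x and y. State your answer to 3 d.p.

0.238

r = Cov(x,y) / (s_x · s_y) = 17.365 / (4.929 × 14.815)
  = 17.365 / 73.0231 ≈ 0.238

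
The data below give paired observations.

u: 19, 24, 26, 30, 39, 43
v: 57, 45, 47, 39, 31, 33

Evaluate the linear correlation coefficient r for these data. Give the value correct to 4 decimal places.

n = 6, Σu = 181, Σv = 252, Σu² = 5883, Σv² = 11054, Σuv = 7183
nΣuv − ΣuΣv = 43098 − 45612 = -2514
nΣu² − (Σu)² = 35298 − 32761 = 2537; nΣv² − (Σv)² = 66324 − 63504 = 2820
r = -2514 / √(2537 × 2820) = -2514 / 2674.7598 ≈ -0.9399

-0.9399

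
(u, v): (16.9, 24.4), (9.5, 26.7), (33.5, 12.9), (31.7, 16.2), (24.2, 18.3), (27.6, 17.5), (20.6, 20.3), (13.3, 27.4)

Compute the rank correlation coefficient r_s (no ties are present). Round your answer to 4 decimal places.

-0.9762

Rank u: 3, 1, 8, 7, 5, 6, 4, 2
Rank v: 6, 7, 1, 2, 4, 3, 5, 8
d = rank(u) − rank(v): -3, -6, 7, 5, 1, 3, -1, -6; Σd² = 166
ρ = 1 − 6Σd² / [n(n²−1)] = 1 − 6×166 / (8×63) = 1 − 996/504 ≈ -0.9762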